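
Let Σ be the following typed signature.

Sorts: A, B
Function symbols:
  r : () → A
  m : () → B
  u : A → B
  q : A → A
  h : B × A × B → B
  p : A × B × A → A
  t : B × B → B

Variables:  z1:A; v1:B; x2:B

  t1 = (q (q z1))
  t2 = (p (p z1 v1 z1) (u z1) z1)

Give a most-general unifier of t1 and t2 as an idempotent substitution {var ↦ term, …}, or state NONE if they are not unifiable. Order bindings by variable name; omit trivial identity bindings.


NONE (not unifiable)

head clash or occurs-check failure — not unifiable


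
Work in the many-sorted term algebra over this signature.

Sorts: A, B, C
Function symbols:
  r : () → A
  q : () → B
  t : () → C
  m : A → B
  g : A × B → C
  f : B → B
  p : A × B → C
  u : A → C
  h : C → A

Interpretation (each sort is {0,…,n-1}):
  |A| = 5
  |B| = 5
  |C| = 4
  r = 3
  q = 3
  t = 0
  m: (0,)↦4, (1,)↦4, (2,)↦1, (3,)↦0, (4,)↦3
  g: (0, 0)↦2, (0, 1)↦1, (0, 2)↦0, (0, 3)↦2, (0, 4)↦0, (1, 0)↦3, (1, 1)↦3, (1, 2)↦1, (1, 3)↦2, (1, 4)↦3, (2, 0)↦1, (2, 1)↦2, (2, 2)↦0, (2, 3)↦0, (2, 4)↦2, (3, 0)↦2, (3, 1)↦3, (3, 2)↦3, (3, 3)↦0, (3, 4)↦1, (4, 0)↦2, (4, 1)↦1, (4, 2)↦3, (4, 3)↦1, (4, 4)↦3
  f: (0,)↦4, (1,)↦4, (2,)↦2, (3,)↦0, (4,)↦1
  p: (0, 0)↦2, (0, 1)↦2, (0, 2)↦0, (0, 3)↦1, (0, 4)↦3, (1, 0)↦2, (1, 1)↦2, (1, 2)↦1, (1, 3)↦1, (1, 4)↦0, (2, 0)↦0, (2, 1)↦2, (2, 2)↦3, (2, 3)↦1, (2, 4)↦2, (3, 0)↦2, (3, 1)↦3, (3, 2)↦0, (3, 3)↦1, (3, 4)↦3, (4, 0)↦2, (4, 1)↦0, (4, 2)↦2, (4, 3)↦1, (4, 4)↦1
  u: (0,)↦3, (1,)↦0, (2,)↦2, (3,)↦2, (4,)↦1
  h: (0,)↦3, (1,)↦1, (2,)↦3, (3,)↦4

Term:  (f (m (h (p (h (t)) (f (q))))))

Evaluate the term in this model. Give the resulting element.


value = 4

  t = 0
  (h (t)) = h(0,) = 3
  q = 3
  (f (q)) = f(3,) = 0
  (p (h (t)) (f (q))) = p(3, 0) = 2
  (h (p (h (t)) (f (q)))) = h(2,) = 3
  (m (h (p (h (t)) (f (q))))) = m(3,) = 0
  (f (m (h (p (h (t)) (f (q)))))) = f(0,) = 4


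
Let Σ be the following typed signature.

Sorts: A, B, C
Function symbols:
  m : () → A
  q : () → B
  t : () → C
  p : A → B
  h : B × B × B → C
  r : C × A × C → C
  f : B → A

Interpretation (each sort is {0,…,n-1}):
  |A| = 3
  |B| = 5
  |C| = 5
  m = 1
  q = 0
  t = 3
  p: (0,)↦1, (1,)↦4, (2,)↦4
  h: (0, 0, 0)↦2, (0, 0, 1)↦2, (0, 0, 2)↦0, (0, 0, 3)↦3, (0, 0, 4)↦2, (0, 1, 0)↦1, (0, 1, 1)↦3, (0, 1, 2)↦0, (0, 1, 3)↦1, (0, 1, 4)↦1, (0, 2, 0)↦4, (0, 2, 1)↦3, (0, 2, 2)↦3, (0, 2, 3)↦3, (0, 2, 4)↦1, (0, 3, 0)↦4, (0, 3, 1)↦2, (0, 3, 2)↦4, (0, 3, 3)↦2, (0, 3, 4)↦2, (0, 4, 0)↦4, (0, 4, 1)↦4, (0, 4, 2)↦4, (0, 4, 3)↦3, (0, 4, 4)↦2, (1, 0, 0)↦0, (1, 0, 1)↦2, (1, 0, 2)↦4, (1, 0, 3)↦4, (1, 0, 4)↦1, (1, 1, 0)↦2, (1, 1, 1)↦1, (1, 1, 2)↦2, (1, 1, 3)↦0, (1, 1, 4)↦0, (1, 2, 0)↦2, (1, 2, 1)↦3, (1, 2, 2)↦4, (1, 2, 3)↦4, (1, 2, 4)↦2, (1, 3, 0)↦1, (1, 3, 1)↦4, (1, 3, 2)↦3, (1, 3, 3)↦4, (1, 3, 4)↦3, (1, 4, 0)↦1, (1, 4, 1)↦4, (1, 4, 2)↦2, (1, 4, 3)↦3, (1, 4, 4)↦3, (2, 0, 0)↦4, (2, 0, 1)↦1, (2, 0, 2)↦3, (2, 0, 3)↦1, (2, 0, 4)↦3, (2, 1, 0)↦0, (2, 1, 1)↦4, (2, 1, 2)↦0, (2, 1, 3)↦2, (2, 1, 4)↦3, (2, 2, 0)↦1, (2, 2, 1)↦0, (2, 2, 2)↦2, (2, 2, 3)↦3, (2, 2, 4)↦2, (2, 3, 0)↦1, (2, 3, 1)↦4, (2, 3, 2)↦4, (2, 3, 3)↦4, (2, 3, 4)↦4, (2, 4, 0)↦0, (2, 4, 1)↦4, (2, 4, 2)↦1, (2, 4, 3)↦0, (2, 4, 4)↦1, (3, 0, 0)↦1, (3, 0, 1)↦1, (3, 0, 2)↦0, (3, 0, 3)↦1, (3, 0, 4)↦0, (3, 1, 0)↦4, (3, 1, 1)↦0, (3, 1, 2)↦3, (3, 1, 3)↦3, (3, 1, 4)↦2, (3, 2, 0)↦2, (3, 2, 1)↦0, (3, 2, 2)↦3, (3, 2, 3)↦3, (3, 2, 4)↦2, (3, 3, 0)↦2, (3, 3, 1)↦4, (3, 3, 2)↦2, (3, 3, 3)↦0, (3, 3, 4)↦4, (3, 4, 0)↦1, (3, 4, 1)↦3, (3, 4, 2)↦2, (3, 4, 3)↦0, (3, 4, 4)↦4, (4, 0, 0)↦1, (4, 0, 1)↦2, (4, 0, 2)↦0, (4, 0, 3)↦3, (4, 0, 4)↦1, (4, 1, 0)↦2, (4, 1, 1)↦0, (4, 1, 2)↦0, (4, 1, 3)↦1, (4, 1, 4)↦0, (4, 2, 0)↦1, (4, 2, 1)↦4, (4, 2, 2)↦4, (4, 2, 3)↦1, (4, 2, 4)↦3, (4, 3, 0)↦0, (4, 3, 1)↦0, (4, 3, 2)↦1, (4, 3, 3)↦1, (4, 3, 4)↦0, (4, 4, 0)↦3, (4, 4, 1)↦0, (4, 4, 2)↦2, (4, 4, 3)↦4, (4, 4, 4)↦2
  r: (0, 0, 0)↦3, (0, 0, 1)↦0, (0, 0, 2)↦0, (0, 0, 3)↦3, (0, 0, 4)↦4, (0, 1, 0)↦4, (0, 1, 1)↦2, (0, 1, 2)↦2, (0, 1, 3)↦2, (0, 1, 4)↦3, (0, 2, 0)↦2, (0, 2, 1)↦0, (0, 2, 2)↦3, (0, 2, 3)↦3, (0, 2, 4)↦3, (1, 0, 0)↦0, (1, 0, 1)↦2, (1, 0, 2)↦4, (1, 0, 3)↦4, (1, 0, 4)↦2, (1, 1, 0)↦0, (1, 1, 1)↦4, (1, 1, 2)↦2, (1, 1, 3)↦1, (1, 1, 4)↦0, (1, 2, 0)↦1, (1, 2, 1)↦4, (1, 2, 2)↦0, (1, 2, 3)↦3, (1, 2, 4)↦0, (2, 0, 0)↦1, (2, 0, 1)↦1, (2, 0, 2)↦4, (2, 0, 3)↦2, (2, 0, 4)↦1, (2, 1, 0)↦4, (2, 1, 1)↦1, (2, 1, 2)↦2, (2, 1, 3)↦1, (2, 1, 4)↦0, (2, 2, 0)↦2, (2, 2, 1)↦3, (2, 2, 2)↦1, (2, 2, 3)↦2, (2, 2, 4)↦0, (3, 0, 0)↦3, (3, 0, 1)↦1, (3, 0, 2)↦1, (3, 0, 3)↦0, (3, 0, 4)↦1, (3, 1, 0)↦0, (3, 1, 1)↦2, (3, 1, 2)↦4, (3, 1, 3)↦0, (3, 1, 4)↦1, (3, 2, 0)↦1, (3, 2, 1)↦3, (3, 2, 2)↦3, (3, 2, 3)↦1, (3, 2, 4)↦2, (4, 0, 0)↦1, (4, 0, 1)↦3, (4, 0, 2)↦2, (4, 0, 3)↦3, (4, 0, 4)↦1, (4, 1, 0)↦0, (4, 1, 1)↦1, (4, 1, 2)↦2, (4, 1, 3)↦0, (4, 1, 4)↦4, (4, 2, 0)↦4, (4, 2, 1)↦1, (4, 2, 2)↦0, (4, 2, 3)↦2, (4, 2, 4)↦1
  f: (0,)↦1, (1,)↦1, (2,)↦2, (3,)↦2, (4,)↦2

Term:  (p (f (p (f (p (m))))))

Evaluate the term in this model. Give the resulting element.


value = 4

  m = 1
  (p (m)) = p(1,) = 4
  (f (p (m))) = f(4,) = 2
  (p (f (p (m)))) = p(2,) = 4
  (f (p (f (p (m))))) = f(4,) = 2
  (p (f (p (f (p (m)))))) = p(2,) = 4


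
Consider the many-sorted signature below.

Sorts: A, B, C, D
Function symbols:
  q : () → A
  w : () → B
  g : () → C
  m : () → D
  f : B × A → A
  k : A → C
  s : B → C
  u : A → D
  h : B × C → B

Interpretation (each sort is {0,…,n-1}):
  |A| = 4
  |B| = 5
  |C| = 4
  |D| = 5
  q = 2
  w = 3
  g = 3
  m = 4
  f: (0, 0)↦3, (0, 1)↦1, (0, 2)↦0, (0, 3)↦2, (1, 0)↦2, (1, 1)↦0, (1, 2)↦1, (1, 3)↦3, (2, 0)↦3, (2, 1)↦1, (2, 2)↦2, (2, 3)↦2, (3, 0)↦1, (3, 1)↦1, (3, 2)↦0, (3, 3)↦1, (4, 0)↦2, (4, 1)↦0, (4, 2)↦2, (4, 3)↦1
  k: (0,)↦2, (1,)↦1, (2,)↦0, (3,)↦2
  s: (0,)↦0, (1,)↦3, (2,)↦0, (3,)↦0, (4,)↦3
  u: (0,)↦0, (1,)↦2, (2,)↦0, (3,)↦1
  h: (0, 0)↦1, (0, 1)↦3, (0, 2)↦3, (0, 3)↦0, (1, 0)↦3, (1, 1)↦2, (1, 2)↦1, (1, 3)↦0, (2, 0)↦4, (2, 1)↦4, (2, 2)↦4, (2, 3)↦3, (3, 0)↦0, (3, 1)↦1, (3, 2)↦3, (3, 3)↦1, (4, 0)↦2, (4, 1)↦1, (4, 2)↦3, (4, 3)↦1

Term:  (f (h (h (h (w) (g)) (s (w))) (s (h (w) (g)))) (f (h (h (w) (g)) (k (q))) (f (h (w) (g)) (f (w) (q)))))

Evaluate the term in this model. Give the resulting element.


value = 2

  w = 3
  g = 3
  (h (w) (g)) = h(3, 3) = 1
  w = 3
  (s (w)) = s(3,) = 0
  (h (h (w) (g)) (s (w))) = h(1, 0) = 3
  w = 3
  g = 3
  (h (w) (g)) = h(3, 3) = 1
  (s (h (w) (g))) = s(1,) = 3
  (h (h (h (w) (g)) (s (w))) (s (h (w) (g)))) = h(3, 3) = 1
  w = 3
  g = 3
  (h (w) (g)) = h(3, 3) = 1
  q = 2
  (k (q)) = k(2,) = 0
  (h (h (w) (g)) (k (q))) = h(1, 0) = 3
  w = 3
  g = 3
  (h (w) (g)) = h(3, 3) = 1
  w = 3
  q = 2
  (f (w) (q)) = f(3, 2) = 0
  (f (h (w) (g)) (f (w) (q))) = f(1, 0) = 2
  (f (h (h (w) (g)) (k (q))) (f (h (w) (g)) (f (w) (q)))) = f(3, 2) = 0
  (f (h (h (h (w) (g)) (s (w))) (s (h (w) (g)))) (f (h (h (w) (g)) (k (q))) (f (h (w) (g)) (f (w) (q))))) = f(1, 0) = 2


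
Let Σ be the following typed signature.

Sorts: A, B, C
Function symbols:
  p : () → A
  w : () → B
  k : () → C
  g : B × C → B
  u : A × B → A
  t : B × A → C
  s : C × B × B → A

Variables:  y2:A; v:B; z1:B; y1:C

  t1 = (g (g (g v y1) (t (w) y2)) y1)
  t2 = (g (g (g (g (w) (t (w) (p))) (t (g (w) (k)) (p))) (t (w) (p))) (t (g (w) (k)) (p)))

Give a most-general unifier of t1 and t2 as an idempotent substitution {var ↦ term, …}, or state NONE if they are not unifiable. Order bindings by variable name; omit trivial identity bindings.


{v ↦ (g (w) (t (w) (p))), y1 ↦ (t (g (w) (k)) (p)), y2 ↦ (p)}


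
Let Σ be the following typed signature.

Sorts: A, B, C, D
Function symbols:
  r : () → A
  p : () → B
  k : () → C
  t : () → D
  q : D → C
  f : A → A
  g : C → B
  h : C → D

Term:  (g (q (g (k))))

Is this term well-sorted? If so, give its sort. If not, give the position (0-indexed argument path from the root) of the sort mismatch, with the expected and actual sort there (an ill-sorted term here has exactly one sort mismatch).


ill-sorted at position [0, 0]: expected D, got B

      (k) : C
    (g (k)) : B
  (q (g (k))) : ✗ arg 0 at [0, 0] has sort B, expected D


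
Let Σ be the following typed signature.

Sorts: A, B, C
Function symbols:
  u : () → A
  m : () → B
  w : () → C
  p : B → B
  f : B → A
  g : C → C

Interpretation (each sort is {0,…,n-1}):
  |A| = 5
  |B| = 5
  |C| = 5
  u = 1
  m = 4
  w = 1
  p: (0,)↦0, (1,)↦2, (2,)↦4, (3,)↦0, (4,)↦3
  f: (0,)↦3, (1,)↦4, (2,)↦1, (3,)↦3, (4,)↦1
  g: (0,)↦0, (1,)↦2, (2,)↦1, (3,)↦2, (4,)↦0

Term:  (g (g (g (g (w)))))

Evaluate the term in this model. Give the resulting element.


value = 1

  w = 1
  (g (w)) = g(1,) = 2
  (g (g (w))) = g(2,) = 1
  (g (g (g (w)))) = g(1,) = 2
  (g (g (g (g (w))))) = g(2,) = 1


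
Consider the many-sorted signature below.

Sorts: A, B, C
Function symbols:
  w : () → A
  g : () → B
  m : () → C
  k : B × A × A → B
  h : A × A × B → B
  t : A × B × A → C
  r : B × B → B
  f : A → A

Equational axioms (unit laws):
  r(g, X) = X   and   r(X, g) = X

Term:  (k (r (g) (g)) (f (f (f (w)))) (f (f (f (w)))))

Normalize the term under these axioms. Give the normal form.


normal form = (k (g) (f (f (f (w)))) (f (f (f (w)))))

1. (k (r (g) (g)) (f (f (f (w)))) (f (f (f (w)))))  →  (k (g) (f (f (f (w)))) (f (f (f (w)))))


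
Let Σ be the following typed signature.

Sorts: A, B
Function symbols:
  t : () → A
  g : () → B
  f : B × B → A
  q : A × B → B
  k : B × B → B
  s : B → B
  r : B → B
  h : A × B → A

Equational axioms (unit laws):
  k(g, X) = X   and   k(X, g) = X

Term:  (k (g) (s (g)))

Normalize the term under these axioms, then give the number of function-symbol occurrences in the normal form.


size = 2

1. (k (g) (s (g)))  →  (s (g))
normal form: (s (g))


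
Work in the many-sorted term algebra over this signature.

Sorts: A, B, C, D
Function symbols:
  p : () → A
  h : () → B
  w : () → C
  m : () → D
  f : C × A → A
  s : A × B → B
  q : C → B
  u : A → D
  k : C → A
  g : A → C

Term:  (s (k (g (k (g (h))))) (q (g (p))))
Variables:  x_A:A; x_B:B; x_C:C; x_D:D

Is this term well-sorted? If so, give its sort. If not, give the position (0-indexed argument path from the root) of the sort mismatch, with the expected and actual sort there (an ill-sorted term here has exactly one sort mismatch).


ill-sorted at position [0, 0, 0, 0, 0]: expected A, got B

          (h) : B
        (g (h)) : ✗ arg 0 at [0, 0, 0, 0, 0] has sort B, expected A
      (p) : A
    (g (p)) : C
  (q (g (p))) : B


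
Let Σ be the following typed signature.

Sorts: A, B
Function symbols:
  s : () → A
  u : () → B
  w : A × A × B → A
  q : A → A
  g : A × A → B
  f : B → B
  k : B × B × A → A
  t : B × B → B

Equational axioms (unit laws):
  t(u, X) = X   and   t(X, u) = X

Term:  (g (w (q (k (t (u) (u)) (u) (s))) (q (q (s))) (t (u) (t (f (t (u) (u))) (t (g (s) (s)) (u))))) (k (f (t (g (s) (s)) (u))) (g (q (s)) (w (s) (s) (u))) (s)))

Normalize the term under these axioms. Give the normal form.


1. (g (w (q (k (t (u) (u)) (u) (s))) (q (q (s))) (t (u) (t (f (t (u) (u))) (t (g (s) (s)) (u))))) (k (f (t (g (s) (s)) (u))) (g (q (s)) (w (s) (s) (u))) (s)))  →  (g (w (q (k (u) (u) (s))) (q (q (s))) (t (u) (t (f (t (u) (u))) (t (g (s) (s)) (u))))) (k (f (t (g (s) (s)) (u))) (g (q (s)) (w (s) (s) (u))) (s)))
2. (g (w (q (k (u) (u) (s))) (q (q (s))) (t (u) (t (f (t (u) (u))) (t (g (s) (s)) (u))))) (k (f (t (g (s) (s)) (u))) (g (q (s)) (w (s) (s) (u))) (s)))  →  (g (w (q (k (u) (u) (s))) (q (q (s))) (t (f (t (u) (u))) (t (g (s) (s)) (u)))) (k (f (t (g (s) (s)) (u))) (g (q (s)) (w (s) (s) (u))) (s)))
3. (g (w (q (k (u) (u) (s))) (q (q (s))) (t (f (t (u) (u))) (t (g (s) (s)) (u)))) (k (f (t (g (s) (s)) (u))) (g (q (s)) (w (s) (s) (u))) (s)))  →  (g (w (q (k (u) (u) (s))) (q (q (s))) (t (f (u)) (t (g (s) (s)) (u)))) (k (f (t (g (s) (s)) (u))) (g (q (s)) (w (s) (s) (u))) (s)))
4. (g (w (q (k (u) (u) (s))) (q (q (s))) (t (f (u)) (t (g (s) (s)) (u)))) (k (f (t (g (s) (s)) (u))) (g (q (s)) (w (s) (s) (u))) (s)))  →  (g (w (q (k (u) (u) (s))) (q (q (s))) (t (f (u)) (g (s) (s)))) (k (f (t (g (s) (s)) (u))) (g (q (s)) (w (s) (s) (u))) (s)))
5. (g (w (q (k (u) (u) (s))) (q (q (s))) (t (f (u)) (g (s) (s)))) (k (f (t (g (s) (s)) (u))) (g (q (s)) (w (s) (s) (u))) (s)))  →  (g (w (q (k (u) (u) (s))) (q (q (s))) (t (f (u)) (g (s) (s)))) (k (f (g (s) (s))) (g (q (s)) (w (s) (s) (u))) (s)))

normal form = (g (w (q (k (u) (u) (s))) (q (q (s))) (t (f (u)) (g (s) (s)))) (k (f (g (s) (s))) (g (q (s)) (w (s) (s) (u))) (s)))


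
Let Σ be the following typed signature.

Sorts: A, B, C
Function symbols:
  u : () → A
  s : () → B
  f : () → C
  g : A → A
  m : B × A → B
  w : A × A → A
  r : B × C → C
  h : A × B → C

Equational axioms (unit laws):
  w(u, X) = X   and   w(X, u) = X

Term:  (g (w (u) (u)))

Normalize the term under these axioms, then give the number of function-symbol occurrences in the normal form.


size = 2

1. (g (w (u) (u)))  →  (g (u))
normal form: (g (u))


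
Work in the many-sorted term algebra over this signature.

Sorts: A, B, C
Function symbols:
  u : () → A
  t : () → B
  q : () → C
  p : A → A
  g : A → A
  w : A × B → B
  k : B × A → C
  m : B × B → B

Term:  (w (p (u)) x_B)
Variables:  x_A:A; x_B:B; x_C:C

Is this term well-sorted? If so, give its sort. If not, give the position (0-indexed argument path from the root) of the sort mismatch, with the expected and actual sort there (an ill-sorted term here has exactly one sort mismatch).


    (u) : A
  (p (u)) : A
  x_B : B
(w (p (u)) x_B) : B

well-sorted; sort = B


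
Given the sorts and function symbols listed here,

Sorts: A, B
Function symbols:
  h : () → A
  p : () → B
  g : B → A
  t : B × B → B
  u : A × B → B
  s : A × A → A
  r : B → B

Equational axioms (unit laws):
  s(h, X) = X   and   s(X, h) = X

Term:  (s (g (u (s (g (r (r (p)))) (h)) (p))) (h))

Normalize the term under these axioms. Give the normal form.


normal form = (g (u (g (r (r (p)))) (p)))

1. (s (g (u (s (g (r (r (p)))) (h)) (p))) (h))  →  (g (u (s (g (r (r (p)))) (h)) (p)))
2. (g (u (s (g (r (r (p)))) (h)) (p)))  →  (g (u (g (r (r (p)))) (p)))


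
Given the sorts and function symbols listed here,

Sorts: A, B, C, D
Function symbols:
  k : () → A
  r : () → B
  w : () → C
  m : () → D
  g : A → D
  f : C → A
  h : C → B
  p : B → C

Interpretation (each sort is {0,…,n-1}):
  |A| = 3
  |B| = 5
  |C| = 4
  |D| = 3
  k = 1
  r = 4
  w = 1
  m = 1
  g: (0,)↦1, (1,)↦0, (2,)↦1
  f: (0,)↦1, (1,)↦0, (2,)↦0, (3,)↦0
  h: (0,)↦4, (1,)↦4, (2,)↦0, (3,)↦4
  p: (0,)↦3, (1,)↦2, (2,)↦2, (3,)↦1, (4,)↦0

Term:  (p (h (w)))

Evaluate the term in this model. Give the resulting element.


value = 0

  w = 1
  (h (w)) = h(1,) = 4
  (p (h (w))) = p(4,) = 0


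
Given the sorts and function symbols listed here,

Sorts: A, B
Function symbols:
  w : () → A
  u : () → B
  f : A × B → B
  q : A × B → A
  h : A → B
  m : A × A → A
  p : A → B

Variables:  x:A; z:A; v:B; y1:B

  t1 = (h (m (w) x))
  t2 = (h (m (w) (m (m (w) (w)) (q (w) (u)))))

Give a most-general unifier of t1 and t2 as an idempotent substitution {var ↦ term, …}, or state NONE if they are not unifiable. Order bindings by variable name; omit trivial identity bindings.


{x ↦ (m (m (w) (w)) (q (w) (u)))}


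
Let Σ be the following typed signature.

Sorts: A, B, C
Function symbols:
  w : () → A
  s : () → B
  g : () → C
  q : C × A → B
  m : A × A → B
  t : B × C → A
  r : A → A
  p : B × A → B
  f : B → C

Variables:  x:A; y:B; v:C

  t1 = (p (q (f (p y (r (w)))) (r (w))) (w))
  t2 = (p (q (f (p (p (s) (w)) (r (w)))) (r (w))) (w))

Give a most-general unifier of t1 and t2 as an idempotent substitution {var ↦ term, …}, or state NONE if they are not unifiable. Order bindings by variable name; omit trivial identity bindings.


{y ↦ (p (s) (w))}


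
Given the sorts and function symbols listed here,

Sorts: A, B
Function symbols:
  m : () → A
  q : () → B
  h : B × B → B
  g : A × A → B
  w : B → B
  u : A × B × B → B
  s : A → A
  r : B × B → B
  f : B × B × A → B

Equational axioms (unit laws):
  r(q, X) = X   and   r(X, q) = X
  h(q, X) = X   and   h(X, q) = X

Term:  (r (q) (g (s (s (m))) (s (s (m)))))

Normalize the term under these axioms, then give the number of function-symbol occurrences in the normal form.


size = 7

1. (r (q) (g (s (s (m))) (s (s (m)))))  →  (g (s (s (m))) (s (s (m))))
normal form: (g (s (s (m))) (s (s (m))))


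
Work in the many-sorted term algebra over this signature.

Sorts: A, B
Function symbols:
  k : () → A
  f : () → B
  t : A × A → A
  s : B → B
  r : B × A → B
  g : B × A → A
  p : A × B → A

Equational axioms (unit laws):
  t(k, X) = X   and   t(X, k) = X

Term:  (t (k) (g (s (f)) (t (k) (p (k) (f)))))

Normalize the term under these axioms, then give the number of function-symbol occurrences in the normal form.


1. (t (k) (g (s (f)) (t (k) (p (k) (f)))))  →  (g (s (f)) (t (k) (p (k) (f))))
2. (g (s (f)) (t (k) (p (k) (f))))  →  (g (s (f)) (p (k) (f)))
normal form: (g (s (f)) (p (k) (f)))

size = 6


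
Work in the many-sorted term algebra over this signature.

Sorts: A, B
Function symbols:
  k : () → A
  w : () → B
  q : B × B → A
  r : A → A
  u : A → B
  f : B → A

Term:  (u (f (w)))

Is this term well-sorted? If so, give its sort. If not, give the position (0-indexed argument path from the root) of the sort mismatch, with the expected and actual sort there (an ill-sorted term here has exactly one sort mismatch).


well-sorted; sort = B

    (w) : B
  (f (w)) : A
(u (f (w))) : B


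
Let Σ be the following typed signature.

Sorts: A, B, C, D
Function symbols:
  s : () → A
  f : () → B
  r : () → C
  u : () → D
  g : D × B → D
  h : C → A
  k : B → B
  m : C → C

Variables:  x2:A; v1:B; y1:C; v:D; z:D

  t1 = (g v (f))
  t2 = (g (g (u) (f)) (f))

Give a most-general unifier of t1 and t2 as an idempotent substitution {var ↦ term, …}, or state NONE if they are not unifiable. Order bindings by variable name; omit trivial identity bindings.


{v ↦ (g (u) (f))}


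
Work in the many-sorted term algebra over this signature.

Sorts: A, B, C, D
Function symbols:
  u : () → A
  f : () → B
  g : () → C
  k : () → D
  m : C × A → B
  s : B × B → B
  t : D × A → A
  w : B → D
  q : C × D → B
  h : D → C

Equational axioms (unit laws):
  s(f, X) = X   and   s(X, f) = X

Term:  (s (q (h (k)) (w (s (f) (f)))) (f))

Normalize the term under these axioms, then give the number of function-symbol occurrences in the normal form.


1. (s (q (h (k)) (w (s (f) (f)))) (f))  →  (q (h (k)) (w (s (f) (f))))
2. (q (h (k)) (w (s (f) (f))))  →  (q (h (k)) (w (f)))
normal form: (q (h (k)) (w (f)))

size = 5


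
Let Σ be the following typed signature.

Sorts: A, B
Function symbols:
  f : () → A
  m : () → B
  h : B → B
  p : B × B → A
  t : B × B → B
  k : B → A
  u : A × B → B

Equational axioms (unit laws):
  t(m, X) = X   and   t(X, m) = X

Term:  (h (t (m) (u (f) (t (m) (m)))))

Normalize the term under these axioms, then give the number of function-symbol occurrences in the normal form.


size = 4

1. (h (t (m) (u (f) (t (m) (m)))))  →  (h (u (f) (t (m) (m))))
2. (h (u (f) (t (m) (m))))  →  (h (u (f) (m)))
normal form: (h (u (f) (m)))


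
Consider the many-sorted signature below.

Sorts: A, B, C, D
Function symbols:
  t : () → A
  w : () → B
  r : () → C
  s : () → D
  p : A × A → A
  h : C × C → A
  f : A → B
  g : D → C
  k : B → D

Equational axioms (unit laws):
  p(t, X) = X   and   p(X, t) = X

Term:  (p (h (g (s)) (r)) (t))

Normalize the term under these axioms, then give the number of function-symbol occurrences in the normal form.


1. (p (h (g (s)) (r)) (t))  →  (h (g (s)) (r))
normal form: (h (g (s)) (r))

size = 4


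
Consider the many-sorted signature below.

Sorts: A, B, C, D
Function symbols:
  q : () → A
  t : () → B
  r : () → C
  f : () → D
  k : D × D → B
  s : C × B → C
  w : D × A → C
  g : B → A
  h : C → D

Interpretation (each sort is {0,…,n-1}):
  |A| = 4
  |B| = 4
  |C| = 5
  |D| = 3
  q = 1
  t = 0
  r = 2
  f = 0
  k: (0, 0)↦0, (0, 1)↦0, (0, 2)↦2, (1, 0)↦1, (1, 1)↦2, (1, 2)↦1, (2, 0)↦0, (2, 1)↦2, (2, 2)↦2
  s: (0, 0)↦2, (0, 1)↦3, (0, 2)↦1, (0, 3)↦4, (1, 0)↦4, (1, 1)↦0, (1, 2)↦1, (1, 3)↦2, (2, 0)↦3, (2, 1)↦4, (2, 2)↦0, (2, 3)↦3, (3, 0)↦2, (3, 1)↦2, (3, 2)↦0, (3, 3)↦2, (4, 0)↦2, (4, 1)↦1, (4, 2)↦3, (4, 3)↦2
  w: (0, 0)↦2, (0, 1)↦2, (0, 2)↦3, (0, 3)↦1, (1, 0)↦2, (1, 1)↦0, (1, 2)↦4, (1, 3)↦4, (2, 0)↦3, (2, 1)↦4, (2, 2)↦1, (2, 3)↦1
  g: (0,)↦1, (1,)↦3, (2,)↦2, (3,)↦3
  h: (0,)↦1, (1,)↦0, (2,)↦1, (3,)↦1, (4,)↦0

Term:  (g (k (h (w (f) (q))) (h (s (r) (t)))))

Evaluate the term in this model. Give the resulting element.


value = 2

  f = 0
  q = 1
  (w (f) (q)) = w(0, 1) = 2
  (h (w (f) (q))) = h(2,) = 1
  r = 2
  t = 0
  (s (r) (t)) = s(2, 0) = 3
  (h (s (r) (t))) = h(3,) = 1
  (k (h (w (f) (q))) (h (s (r) (t)))) = k(1, 1) = 2
  (g (k (h (w (f) (q))) (h (s (r) (t))))) = g(2,) = 2


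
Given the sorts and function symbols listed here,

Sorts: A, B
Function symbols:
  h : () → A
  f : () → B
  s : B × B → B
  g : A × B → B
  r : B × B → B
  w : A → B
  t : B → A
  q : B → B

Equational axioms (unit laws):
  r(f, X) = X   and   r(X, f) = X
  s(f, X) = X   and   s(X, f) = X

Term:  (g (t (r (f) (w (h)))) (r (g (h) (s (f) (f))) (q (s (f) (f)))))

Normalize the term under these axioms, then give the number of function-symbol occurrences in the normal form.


size = 10

1. (g (t (r (f) (w (h)))) (r (g (h) (s (f) (f))) (q (s (f) (f)))))  →  (g (t (w (h))) (r (g (h) (s (f) (f))) (q (s (f) (f)))))
2. (g (t (w (h))) (r (g (h) (s (f) (f))) (q (s (f) (f)))))  →  (g (t (w (h))) (r (g (h) (f)) (q (s (f) (f)))))
3. (g (t (w (h))) (r (g (h) (f)) (q (s (f) (f)))))  →  (g (t (w (h))) (r (g (h) (f)) (q (f))))
normal form: (g (t (w (h))) (r (g (h) (f)) (q (f))))


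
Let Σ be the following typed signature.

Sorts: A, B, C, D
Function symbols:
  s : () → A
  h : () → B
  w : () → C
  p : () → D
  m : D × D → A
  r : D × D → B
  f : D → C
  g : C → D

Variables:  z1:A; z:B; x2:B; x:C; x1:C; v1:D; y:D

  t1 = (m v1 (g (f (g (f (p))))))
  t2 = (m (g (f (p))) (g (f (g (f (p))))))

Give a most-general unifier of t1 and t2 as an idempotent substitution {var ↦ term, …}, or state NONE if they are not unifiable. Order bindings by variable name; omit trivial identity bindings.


{v1 ↦ (g (f (p)))}


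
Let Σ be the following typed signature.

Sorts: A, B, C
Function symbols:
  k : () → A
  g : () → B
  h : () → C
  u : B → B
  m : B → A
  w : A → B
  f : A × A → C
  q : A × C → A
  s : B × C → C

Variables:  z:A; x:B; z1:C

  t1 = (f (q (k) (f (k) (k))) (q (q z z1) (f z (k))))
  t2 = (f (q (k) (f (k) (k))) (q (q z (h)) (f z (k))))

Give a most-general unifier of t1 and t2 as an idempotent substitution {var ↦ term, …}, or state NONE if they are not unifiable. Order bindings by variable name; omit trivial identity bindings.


{z1 ↦ (h)}


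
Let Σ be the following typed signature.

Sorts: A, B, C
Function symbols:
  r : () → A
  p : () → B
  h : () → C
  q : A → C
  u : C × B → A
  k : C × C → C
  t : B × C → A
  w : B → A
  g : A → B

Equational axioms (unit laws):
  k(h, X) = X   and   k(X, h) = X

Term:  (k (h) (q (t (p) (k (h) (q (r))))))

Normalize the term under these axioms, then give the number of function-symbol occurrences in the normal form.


1. (k (h) (q (t (p) (k (h) (q (r))))))  →  (q (t (p) (k (h) (q (r)))))
2. (q (t (p) (k (h) (q (r)))))  →  (q (t (p) (q (r))))
normal form: (q (t (p) (q (r))))

size = 5


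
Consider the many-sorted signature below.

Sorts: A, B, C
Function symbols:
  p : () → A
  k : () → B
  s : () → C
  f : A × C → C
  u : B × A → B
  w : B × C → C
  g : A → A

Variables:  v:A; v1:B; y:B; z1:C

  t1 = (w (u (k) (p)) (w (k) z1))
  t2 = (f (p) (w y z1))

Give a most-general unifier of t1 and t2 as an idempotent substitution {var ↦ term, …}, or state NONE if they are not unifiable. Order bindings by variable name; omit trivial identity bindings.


NONE (not unifiable)

head clash or occurs-check failure — not unifiable


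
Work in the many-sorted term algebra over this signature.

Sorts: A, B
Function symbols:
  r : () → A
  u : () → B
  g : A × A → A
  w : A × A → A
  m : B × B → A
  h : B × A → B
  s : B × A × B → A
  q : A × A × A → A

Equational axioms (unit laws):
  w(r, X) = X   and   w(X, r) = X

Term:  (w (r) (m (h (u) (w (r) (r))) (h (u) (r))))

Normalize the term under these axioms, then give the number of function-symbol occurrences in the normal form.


1. (w (r) (m (h (u) (w (r) (r))) (h (u) (r))))  →  (m (h (u) (w (r) (r))) (h (u) (r)))
2. (m (h (u) (w (r) (r))) (h (u) (r)))  →  (m (h (u) (r)) (h (u) (r)))
normal form: (m (h (u) (r)) (h (u) (r)))

size = 7


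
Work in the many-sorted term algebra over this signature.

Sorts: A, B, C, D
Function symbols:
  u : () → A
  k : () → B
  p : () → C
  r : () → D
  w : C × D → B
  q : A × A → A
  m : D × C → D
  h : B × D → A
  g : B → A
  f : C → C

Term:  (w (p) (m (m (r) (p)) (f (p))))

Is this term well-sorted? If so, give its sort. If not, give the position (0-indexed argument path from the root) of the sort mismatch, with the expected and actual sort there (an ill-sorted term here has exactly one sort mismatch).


  (p) : C
      (r) : D
      (p) : C
    (m (r) (p)) : D
      (p) : C
    (f (p)) : C
  (m (m (r) (p)) (f (p))) : D
(w (p) (m (m (r) (p)) (f (p)))) : B

well-sorted; sort = B


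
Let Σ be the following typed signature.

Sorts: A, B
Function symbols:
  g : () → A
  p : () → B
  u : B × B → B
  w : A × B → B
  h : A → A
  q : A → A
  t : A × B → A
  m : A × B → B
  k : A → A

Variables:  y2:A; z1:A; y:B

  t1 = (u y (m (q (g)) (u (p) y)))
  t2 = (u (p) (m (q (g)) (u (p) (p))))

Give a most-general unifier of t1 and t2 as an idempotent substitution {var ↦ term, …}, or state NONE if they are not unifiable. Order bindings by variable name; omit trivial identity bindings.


{y ↦ (p)}


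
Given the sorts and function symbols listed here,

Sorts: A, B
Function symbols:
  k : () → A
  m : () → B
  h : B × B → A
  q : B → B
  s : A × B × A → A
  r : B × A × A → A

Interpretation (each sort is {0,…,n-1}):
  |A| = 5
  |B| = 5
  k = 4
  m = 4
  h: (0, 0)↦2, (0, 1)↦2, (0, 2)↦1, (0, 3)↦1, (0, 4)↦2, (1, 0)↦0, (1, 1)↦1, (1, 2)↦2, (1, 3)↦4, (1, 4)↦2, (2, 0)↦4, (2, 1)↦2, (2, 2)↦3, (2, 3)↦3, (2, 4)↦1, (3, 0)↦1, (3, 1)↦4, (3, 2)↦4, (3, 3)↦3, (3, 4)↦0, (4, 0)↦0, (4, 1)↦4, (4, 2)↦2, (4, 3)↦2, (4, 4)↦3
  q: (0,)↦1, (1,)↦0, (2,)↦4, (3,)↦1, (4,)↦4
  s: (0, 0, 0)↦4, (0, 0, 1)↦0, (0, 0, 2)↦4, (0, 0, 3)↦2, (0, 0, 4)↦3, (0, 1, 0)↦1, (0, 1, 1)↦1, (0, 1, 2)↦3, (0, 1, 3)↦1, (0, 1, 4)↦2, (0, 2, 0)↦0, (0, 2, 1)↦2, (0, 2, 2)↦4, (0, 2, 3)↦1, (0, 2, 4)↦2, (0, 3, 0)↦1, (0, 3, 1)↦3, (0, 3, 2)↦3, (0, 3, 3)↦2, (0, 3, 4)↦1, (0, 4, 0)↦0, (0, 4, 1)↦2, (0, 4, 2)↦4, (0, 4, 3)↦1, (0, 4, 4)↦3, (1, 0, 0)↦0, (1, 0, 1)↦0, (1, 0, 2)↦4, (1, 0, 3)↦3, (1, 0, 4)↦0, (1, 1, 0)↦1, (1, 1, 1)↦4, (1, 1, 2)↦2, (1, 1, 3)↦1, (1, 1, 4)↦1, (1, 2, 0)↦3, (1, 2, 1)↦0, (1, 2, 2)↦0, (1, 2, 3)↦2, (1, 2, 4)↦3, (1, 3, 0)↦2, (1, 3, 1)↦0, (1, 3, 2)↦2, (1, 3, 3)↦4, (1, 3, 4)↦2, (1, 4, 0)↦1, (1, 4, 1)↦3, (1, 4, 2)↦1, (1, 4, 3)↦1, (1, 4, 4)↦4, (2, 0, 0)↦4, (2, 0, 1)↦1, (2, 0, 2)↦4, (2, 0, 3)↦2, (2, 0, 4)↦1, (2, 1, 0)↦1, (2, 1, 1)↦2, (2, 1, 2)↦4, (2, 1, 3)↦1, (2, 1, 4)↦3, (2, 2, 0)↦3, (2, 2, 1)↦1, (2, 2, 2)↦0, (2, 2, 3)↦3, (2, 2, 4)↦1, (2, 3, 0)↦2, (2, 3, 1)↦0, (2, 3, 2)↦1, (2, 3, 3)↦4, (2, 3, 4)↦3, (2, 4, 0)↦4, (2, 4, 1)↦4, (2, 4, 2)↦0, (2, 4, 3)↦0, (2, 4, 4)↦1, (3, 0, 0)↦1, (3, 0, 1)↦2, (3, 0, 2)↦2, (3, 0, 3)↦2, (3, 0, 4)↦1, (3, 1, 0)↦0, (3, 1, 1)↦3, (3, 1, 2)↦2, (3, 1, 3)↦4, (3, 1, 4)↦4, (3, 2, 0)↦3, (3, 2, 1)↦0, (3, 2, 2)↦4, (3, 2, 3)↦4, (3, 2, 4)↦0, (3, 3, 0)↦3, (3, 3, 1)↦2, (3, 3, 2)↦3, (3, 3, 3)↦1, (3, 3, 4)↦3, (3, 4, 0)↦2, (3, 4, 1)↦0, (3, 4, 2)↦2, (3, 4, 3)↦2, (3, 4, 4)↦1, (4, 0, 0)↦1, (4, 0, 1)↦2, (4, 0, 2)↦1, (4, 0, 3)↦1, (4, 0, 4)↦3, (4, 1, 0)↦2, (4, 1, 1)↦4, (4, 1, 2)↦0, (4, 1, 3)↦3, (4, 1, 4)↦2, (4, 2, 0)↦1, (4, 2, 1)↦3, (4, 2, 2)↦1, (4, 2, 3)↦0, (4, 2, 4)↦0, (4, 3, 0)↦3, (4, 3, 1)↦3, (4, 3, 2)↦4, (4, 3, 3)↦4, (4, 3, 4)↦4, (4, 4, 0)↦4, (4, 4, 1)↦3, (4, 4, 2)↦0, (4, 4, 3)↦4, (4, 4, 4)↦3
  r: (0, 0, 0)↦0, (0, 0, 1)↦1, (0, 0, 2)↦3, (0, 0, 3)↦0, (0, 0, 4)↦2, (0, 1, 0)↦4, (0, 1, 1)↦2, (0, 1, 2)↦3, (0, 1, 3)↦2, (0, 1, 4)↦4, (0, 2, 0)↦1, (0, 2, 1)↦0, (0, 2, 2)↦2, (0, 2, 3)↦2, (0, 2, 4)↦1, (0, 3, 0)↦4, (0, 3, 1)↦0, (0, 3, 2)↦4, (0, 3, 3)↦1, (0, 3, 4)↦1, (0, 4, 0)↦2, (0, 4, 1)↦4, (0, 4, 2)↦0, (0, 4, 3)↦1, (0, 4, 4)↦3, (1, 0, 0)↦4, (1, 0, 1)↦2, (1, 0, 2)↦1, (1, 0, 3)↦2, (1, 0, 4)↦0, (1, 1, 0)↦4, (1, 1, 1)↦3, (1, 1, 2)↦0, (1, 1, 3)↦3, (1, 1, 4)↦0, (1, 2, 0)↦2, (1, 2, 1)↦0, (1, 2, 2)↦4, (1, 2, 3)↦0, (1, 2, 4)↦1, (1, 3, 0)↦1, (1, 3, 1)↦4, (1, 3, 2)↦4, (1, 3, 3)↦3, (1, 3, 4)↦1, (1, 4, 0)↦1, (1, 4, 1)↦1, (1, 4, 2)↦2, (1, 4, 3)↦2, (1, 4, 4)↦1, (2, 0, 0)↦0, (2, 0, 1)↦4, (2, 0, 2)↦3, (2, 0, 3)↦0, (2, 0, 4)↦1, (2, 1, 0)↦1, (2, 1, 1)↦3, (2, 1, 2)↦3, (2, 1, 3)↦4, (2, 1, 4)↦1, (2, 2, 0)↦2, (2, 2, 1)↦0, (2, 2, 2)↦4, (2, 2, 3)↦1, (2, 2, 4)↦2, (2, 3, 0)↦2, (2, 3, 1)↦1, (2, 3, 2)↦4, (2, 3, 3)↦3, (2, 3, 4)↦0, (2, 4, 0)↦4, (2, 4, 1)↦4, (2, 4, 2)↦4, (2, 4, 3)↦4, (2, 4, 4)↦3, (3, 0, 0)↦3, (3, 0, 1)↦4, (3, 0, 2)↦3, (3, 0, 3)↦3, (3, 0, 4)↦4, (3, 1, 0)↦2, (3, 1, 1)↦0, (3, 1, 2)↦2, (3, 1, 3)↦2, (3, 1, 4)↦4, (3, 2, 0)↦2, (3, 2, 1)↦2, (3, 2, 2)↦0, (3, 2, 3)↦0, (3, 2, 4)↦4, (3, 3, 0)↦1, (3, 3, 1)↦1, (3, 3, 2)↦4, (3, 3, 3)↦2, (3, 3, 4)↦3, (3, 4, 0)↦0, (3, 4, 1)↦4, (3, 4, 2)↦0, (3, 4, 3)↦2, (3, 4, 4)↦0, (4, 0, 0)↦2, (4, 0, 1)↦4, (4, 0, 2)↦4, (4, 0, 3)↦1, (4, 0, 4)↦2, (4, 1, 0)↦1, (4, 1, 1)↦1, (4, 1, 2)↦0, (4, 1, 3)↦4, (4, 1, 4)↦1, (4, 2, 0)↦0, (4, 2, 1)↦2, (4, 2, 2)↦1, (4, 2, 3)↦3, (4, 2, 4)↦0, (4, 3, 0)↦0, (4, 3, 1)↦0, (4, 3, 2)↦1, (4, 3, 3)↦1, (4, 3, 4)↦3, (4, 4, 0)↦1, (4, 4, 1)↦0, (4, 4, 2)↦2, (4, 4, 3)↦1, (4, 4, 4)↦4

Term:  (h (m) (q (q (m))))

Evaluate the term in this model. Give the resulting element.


value = 3

  m = 4
  m = 4
  (q (m)) = q(4,) = 4
  (q (q (m))) = q(4,) = 4
  (h (m) (q (q (m)))) = h(4, 4) = 3


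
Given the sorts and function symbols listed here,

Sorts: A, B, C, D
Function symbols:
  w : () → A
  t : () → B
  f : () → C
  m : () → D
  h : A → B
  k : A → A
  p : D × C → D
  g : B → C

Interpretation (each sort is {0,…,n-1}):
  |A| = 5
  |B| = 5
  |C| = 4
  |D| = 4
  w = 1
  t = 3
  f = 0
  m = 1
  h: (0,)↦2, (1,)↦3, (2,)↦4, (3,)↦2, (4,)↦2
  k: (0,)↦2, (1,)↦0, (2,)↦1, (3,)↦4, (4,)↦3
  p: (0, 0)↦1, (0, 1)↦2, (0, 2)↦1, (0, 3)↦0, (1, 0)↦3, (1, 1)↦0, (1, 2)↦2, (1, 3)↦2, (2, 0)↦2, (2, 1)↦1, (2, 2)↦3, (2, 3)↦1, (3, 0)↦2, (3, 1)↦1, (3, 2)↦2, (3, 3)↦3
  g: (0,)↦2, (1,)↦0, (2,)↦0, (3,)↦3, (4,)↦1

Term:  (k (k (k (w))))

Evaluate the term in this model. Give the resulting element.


value = 1

  w = 1
  (k (w)) = k(1,) = 0
  (k (k (w))) = k(0,) = 2
  (k (k (k (w)))) = k(2,) = 1


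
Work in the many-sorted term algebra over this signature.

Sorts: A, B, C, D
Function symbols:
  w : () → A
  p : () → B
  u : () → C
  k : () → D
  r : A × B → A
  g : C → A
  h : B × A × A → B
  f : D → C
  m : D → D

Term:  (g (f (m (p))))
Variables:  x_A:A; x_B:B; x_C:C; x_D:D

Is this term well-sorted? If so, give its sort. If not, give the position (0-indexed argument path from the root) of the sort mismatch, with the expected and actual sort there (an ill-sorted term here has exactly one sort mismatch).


      (p) : B
    (m (p)) : ✗ arg 0 at [0, 0, 0] has sort B, expected D

ill-sorted at position [0, 0, 0]: expected D, got B


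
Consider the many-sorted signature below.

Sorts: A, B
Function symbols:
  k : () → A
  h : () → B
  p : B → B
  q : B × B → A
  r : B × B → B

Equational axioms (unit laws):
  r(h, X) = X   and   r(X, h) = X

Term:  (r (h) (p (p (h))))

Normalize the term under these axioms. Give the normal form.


normal form = (p (p (h)))

1. (r (h) (p (p (h))))  →  (p (p (h)))


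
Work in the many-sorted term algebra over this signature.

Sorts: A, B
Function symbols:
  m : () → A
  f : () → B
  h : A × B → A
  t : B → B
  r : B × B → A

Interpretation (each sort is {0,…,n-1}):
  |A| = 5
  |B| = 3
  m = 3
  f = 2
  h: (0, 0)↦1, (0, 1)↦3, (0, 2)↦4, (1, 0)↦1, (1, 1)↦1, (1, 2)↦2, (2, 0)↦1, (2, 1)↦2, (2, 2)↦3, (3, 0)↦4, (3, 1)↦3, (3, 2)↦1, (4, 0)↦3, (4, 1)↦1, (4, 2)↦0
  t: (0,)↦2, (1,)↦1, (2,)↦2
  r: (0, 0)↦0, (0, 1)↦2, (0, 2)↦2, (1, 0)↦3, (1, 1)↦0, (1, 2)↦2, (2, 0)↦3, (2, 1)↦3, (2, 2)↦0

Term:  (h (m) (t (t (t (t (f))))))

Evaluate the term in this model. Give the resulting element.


value = 1

  m = 3
  f = 2
  (t (f)) = t(2,) = 2
  (t (t (f))) = t(2,) = 2
  (t (t (t (f)))) = t(2,) = 2
  (t (t (t (t (f))))) = t(2,) = 2
  (h (m) (t (t (t (t (f)))))) = h(3, 2) = 1


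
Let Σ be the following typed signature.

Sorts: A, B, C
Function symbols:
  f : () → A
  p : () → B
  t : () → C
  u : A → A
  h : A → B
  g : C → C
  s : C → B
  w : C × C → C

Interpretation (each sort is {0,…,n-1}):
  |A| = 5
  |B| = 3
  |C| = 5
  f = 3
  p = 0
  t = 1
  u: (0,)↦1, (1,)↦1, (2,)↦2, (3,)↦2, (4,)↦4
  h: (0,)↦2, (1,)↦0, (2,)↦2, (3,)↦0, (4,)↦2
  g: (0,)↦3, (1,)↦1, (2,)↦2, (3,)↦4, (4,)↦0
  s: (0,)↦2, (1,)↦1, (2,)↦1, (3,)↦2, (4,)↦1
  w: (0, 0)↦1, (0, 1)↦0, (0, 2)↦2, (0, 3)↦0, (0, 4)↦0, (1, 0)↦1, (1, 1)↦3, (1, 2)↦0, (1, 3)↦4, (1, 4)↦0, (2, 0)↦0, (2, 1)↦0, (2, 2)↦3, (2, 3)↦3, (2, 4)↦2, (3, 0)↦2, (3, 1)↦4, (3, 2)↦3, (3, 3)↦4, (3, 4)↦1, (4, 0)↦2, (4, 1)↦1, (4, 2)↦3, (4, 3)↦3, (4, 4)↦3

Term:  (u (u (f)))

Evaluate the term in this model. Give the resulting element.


  f = 3
  (u (f)) = u(3,) = 2
  (u (u (f))) = u(2,) = 2

value = 2


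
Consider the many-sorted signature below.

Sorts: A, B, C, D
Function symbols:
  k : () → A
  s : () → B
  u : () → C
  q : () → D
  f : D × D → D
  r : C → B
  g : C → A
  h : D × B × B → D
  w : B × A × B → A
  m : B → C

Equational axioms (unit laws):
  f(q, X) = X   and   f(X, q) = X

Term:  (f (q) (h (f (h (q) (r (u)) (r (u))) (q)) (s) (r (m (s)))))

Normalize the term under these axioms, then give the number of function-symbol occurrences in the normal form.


1. (f (q) (h (f (h (q) (r (u)) (r (u))) (q)) (s) (r (m (s)))))  →  (h (f (h (q) (r (u)) (r (u))) (q)) (s) (r (m (s))))
2. (h (f (h (q) (r (u)) (r (u))) (q)) (s) (r (m (s))))  →  (h (h (q) (r (u)) (r (u))) (s) (r (m (s))))
normal form: (h (h (q) (r (u)) (r (u))) (s) (r (m (s))))

size = 11


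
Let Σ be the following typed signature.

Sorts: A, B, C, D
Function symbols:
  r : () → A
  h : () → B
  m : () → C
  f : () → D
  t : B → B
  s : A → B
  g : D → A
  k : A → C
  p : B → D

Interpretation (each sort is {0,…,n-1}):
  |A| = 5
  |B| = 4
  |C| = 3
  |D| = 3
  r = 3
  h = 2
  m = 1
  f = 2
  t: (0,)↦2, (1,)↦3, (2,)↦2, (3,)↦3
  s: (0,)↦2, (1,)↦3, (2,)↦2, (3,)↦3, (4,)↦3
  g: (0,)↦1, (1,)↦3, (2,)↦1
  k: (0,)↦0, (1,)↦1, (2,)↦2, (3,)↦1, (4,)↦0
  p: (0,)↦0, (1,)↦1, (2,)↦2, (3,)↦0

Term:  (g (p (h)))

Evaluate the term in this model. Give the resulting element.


  h = 2
  (p (h)) = p(2,) = 2
  (g (p (h))) = g(2,) = 1

value = 1


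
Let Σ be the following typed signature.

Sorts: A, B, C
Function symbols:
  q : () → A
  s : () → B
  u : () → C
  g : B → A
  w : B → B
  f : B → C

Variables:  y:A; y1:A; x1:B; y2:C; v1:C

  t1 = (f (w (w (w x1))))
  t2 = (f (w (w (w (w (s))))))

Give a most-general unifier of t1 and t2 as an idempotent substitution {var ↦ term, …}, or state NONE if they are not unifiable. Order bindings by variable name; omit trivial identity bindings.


{x1 ↦ (w (s))}


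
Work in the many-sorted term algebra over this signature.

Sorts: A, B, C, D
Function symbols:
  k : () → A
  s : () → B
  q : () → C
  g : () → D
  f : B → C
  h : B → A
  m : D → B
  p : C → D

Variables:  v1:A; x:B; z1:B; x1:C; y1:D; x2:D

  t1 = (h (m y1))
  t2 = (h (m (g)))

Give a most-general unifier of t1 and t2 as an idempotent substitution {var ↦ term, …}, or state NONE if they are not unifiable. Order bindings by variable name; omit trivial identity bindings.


{y1 ↦ (g)}


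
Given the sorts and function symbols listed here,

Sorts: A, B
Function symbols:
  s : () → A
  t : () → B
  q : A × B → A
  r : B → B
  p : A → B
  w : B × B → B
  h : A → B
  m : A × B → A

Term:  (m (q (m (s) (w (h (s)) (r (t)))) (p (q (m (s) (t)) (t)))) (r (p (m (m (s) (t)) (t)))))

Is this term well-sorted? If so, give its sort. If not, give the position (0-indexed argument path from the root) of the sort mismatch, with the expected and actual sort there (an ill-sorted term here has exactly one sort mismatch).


well-sorted; sort = A

      (s) : A
          (s) : A
        (h (s)) : B
          (t) : B
        (r (t)) : B
      (w (h (s)) (r (t))) : B
    (m (s) (w (h (s)) (r (t)))) : A
          (s) : A
          (t) : B
        (m (s) (t)) : A
        (t) : B
      (q (m (s) (t)) (t)) : A
    (p (q (m (s) (t)) (t))) : B
  (q (m (s) (w (h (s)) (r (t)))) (p (q (m (s) (t)) (t)))) : A
          (s) : A
          (t) : B
        (m (s) (t)) : A
        (t) : B
      (m (m (s) (t)) (t)) : A
    (p (m (m (s) (t)) (t))) : B
  (r (p (m (m (s) (t)) (t)))) : B
(m (q (m (s) (w (h (s)) (r (t)))) (p (q (m (s) (t)) (t)))) (r (p (m (m (s) (t)) (t))))) : A


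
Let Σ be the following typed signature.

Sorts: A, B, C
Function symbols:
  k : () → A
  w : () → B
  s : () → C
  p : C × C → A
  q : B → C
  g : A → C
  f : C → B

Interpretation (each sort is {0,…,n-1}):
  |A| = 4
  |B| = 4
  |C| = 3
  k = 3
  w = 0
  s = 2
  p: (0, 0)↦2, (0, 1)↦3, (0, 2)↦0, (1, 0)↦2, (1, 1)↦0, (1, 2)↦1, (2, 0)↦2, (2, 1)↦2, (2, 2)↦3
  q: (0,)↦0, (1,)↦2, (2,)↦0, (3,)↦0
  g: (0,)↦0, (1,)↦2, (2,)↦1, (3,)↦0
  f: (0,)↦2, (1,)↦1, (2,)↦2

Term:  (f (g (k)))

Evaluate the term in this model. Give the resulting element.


value = 2

  k = 3
  (g (k)) = g(3,) = 0
  (f (g (k))) = f(0,) = 2


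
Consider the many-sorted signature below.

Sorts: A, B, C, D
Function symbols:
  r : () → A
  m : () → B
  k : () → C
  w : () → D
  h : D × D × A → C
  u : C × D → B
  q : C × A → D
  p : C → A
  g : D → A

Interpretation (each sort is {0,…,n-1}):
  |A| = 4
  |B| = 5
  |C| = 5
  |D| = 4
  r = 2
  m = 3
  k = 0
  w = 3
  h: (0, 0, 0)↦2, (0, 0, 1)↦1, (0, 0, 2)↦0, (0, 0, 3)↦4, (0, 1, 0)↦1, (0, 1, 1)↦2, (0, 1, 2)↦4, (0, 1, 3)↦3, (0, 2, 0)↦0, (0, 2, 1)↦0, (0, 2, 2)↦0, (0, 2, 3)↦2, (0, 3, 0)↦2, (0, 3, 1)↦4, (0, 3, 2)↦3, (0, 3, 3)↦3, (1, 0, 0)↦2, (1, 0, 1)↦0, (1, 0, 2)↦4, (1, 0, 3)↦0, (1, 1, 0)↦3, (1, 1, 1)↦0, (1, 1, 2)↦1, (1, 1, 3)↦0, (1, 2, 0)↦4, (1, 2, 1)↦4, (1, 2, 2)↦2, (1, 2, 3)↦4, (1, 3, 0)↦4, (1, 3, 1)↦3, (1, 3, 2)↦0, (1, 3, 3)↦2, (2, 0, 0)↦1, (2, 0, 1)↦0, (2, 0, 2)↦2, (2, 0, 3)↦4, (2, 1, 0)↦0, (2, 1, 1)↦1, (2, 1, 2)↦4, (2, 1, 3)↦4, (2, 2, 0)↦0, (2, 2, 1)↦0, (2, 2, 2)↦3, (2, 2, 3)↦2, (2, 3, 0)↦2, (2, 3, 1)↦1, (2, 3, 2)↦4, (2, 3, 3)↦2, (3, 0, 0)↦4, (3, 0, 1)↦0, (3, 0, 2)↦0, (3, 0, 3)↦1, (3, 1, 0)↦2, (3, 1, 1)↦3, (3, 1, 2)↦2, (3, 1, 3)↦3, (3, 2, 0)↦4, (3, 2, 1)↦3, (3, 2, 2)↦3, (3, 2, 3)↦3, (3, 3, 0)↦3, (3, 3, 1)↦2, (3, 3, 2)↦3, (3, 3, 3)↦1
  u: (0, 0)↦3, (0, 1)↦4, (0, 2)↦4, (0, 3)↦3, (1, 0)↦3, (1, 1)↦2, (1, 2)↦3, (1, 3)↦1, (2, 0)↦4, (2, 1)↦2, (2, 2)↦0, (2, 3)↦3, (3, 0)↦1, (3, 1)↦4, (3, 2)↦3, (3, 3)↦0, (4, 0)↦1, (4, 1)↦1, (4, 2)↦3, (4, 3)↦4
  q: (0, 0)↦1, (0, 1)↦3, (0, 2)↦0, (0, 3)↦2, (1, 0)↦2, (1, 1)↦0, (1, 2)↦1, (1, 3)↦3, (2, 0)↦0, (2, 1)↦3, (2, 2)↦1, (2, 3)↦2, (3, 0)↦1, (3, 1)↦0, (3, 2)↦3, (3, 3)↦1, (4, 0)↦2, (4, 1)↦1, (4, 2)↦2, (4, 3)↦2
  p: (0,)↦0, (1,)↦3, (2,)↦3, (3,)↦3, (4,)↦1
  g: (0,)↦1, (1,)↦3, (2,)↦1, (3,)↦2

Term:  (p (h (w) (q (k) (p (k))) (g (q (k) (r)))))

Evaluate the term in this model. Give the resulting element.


value = 3

  w = 3
  k = 0
  k = 0
  (p (k)) = p(0,) = 0
  (q (k) (p (k))) = q(0, 0) = 1
  k = 0
  r = 2
  (q (k) (r)) = q(0, 2) = 0
  (g (q (k) (r))) = g(0,) = 1
  (h (w) (q (k) (p (k))) (g (q (k) (r)))) = h(3, 1, 1) = 3
  (p (h (w) (q (k) (p (k))) (g (q (k) (r))))) = p(3,) = 3
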